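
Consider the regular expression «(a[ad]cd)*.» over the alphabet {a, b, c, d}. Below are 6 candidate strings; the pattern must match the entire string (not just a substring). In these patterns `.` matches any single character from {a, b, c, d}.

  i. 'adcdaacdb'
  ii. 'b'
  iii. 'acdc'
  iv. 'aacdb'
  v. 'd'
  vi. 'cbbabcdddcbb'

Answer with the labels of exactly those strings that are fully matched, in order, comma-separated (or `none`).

i, ii, iv, v

i → match
ii → match
iii → no match
iv → match
v → match
vi → no match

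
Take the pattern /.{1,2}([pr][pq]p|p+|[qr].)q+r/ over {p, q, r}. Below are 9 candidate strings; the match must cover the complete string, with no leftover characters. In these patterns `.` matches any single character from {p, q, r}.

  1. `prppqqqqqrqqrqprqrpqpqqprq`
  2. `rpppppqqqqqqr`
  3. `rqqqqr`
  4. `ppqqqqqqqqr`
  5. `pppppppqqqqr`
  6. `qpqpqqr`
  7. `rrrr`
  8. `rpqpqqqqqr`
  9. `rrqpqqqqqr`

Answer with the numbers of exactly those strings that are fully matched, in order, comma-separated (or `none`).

1 → no match — must end with `qr`
2 → match
3 → match
4 → match
5 → match
6 → match
7 → no match — must end with `qr`
8 → match
9 → match

2, 3, 4, 5, 6, 8, 9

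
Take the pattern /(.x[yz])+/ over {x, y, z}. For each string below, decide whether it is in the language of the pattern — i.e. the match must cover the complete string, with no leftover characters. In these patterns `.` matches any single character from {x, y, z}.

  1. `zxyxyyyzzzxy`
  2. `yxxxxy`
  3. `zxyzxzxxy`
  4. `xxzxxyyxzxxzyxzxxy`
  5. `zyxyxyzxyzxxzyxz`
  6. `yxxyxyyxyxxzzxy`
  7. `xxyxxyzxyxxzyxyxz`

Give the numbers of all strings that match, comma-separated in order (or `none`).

1 → no match
2 → no match
3 → match
4 → match
5 → no match
6 → no match
7 → no match

3, 4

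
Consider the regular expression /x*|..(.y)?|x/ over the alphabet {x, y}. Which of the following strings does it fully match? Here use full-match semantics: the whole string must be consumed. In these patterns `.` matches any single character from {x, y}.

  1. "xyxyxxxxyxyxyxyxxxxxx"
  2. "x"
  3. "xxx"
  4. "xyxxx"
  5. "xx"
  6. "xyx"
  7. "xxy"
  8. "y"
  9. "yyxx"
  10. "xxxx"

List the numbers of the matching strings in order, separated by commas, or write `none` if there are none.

1 → no match
2 → match
3 → match
4 → no match
5 → match
6 → no match
7 → no match
8 → no match
9 → no match
10 → match

2, 3, 5, 10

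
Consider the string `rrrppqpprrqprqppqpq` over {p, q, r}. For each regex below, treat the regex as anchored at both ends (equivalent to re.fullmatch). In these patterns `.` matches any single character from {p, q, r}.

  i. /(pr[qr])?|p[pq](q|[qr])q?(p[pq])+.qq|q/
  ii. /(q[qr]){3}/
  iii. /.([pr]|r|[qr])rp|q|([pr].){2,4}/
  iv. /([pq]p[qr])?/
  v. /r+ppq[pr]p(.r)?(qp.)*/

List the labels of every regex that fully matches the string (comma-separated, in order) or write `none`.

v

i → no match
ii → no match — must start with `q`
iii → no match
iv → no match
v → match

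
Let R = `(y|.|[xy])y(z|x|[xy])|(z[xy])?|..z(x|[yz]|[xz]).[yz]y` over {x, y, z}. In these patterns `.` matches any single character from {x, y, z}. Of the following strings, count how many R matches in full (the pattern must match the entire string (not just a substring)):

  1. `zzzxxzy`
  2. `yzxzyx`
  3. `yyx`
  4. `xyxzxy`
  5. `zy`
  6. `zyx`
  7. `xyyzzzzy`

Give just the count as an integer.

4

1 → match
2 → no match
3 → match
4 → no match
5 → match
6 → match
7 → no match
Total matched: 4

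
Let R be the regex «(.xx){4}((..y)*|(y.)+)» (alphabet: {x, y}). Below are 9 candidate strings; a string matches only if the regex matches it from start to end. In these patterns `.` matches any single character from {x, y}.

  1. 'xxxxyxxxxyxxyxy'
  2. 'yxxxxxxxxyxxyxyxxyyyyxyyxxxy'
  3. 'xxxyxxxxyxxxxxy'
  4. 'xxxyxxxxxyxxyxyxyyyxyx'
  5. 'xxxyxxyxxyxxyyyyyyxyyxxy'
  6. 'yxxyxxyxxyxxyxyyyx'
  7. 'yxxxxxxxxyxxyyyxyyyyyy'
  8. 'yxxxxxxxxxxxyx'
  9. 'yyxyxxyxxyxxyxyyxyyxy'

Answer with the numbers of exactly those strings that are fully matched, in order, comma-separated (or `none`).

1 → no match
2 → no match
3 → no match
4 → match
5 → match
6 → match
7 → match
8 → match
9 → no match

4, 5, 6, 7, 8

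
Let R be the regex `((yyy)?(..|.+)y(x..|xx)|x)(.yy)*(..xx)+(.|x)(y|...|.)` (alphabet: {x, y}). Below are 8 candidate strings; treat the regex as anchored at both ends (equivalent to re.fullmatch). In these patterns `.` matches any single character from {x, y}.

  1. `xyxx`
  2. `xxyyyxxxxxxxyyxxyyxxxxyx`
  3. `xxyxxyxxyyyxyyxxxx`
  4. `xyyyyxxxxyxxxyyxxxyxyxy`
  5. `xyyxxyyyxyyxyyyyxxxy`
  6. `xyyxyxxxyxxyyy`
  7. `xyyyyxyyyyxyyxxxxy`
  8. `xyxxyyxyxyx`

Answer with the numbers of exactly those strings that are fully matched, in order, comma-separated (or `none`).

2, 5

1. `xyxx` → no match
2 → match
3 → no match
4 → no match
5 → match
6 → no match
7 → no match
8. `xyxxyyxyxyx` → no match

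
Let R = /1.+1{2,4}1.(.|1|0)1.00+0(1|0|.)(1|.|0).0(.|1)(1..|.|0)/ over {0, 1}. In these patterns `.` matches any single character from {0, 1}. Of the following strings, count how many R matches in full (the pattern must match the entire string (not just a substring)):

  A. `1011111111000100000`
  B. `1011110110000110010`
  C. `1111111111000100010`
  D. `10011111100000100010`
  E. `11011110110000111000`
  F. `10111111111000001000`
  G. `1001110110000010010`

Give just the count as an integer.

7

A → match
B → match
C → match
D → match
E → match
F → match
G → match
Total matched: 7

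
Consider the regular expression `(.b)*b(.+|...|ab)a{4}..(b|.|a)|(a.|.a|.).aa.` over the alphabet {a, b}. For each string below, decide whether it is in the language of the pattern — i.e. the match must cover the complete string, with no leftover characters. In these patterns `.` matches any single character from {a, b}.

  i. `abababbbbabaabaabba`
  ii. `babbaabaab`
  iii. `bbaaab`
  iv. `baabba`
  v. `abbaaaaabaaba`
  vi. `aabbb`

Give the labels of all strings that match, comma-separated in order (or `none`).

i → no match
ii. `babbaabaab` → no match
iii. `bbaaab` → no match
iv. `baabba` → no match
v → no match
vi. `aabbb` → no match

none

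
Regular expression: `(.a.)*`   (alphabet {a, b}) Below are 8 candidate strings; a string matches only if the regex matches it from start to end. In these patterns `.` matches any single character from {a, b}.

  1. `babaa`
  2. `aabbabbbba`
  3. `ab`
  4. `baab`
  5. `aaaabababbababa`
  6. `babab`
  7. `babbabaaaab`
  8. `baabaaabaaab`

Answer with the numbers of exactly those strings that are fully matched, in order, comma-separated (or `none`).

none

1 → no match
2 → no match
3 → no match
4 → no match
5 → no match
6 → no match
7 → no match
8 → no match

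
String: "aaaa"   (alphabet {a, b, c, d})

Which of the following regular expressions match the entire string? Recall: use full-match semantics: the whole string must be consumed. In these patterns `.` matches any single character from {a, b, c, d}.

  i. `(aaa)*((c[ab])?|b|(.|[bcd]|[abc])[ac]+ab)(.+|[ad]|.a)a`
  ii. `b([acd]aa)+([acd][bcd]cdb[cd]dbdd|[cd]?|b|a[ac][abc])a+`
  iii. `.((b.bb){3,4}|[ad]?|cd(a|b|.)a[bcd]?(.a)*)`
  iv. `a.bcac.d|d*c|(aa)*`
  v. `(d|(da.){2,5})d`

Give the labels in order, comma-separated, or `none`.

i → match
ii → no match — must start with "b"
iii → no match
iv → match
v → no match — must end with "d"

i, iv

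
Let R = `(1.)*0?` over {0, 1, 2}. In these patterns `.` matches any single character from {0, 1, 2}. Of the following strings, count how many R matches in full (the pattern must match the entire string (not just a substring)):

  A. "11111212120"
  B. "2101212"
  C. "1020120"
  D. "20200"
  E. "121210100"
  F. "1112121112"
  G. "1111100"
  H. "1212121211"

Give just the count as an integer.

A. "11111212120" → match
B. "2101212" → no match
C. "1020120" → no match
D. "20200" → no match
E. "121210100" → match
F. "1112121112" → match
G. "1111100" → match
H. "1212121211" → match
Total matched: 5

5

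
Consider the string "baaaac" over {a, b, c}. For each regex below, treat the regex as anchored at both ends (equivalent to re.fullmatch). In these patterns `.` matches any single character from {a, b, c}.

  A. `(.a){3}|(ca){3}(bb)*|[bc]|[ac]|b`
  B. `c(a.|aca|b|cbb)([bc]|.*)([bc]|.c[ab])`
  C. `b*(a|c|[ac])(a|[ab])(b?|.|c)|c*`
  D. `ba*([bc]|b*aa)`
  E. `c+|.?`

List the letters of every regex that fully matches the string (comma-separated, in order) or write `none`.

A → no match
B → no match — must start with "c"
C → no match
D → match
E → no match

D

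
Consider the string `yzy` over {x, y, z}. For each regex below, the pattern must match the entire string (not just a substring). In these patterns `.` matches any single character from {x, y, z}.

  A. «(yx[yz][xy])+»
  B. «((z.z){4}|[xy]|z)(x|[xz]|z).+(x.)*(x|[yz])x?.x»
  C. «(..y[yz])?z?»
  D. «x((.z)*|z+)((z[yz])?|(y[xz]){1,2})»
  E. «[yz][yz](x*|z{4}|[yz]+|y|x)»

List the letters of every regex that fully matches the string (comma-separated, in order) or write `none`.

A → no match — must start with `yx`
B → no match — must end with `x`
C → no match
D → no match — must start with `x`
E → match

E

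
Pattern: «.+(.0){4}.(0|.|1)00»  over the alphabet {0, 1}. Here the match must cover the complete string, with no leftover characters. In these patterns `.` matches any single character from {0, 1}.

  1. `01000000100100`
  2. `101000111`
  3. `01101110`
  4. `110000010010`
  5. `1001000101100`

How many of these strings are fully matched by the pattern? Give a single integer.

1 → match
2 → no match — must end with `00`
3 → no match — must end with `00`
4 → no match — must end with `00`
5 → match
Total matched: 2

2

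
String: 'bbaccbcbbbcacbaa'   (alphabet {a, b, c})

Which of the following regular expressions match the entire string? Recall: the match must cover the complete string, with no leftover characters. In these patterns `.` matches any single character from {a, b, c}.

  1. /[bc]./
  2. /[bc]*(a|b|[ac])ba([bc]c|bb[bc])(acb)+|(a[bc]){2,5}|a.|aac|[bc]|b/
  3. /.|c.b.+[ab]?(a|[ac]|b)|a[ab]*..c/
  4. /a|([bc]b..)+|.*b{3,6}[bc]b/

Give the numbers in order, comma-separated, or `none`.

4

1 → no match
2 → no match
3 → no match
4 → match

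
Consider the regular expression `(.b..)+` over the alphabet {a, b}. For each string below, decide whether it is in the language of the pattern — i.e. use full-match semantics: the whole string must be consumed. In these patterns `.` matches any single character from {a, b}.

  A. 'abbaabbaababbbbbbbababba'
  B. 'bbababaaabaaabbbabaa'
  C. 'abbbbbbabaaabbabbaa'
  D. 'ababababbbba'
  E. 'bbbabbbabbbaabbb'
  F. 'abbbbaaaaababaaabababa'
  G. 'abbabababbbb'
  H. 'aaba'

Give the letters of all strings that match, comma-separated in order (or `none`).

A, B, D, E

A → match
B → match
C → no match
D → match
E → match
F → no match
G → no match
H → no match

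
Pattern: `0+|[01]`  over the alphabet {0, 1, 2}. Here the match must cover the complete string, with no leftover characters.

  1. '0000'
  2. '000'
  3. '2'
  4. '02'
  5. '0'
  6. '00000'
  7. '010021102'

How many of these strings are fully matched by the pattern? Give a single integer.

4

1 → match
2 → match
3 → no match
4 → no match
5 → match
6 → match
7 → no match
Total matched: 4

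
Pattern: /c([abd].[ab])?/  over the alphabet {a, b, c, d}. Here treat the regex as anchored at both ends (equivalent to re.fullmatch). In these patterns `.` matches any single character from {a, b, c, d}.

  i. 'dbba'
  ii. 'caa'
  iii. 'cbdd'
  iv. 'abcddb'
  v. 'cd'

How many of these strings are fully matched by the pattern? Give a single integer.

0

i. 'dbba' → no match — must start with 'c'
ii. 'caa' → no match
iii. 'cbdd' → no match
iv. 'abcddb' → no match — must start with 'c'
v. 'cd' → no match
Total matched: 0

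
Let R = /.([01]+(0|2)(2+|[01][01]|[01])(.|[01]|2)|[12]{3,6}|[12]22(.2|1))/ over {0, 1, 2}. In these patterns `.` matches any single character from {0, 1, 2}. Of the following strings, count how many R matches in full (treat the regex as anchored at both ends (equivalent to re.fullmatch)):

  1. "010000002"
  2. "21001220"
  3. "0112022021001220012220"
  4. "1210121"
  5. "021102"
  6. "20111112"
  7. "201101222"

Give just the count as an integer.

1 → match
2 → match
3 → no match
4 → no match
5 → no match
6 → no match
7 → match
Total matched: 3

3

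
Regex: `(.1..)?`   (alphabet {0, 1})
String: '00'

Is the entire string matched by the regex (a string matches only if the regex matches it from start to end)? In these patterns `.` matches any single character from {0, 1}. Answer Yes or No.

No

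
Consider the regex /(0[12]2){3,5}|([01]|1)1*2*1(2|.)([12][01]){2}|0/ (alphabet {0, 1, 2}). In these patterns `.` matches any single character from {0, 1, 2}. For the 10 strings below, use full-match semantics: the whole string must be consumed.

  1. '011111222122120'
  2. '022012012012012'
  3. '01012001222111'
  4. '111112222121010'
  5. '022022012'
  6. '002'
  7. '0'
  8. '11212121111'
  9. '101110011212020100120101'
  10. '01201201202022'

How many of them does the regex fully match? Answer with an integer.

1 → match
2 → match
3 → no match
4 → match
5 → match
6 → no match
7 → match
8 → no match
9 → no match
10 → no match
Total matched: 5

5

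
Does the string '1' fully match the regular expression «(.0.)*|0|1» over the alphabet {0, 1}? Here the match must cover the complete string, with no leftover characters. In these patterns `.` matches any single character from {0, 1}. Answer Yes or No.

Yes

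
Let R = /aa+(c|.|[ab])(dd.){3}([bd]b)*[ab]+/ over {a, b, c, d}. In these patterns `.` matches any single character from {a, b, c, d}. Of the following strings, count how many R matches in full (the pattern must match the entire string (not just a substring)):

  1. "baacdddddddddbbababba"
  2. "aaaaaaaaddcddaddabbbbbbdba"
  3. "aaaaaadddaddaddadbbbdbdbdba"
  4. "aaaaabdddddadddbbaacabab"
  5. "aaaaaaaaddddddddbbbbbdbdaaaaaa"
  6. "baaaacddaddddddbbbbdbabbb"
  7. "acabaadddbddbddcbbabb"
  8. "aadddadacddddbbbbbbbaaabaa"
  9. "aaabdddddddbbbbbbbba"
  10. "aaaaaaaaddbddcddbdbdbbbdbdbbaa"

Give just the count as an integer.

1 → no match — must start with "aa"
2 → match
3 → match
4 → no match
5 → no match
6 → no match — must start with "aa"
7 → no match — must start with "aa"
8 → no match
9 → no match
10 → match
Total matched: 3

3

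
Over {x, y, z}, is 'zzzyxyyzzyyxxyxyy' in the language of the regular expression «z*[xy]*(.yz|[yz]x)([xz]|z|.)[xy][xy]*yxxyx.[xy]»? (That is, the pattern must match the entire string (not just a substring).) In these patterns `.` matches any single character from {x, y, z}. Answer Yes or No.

Yes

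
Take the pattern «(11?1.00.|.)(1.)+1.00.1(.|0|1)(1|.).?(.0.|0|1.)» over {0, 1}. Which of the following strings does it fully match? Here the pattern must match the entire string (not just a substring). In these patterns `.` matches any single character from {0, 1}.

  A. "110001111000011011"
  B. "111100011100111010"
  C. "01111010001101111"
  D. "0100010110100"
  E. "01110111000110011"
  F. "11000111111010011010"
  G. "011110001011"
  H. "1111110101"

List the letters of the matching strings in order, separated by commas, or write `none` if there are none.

A → match
B → no match
C → no match
D → no match
E → match
F → no match
G → no match
H → no match

A, E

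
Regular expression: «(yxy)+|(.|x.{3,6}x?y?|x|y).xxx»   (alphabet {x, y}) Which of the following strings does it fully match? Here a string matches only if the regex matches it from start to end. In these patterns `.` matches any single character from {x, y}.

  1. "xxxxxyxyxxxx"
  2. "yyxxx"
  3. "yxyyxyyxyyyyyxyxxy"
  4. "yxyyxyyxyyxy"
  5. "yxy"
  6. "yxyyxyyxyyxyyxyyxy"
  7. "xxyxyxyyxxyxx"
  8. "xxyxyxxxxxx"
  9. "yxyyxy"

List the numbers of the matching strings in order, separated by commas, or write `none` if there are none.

1 → match
2 → match
3 → no match
4 → match
5 → match
6 → match
7 → no match
8 → match
9 → match

1, 2, 4, 5, 6, 8, 9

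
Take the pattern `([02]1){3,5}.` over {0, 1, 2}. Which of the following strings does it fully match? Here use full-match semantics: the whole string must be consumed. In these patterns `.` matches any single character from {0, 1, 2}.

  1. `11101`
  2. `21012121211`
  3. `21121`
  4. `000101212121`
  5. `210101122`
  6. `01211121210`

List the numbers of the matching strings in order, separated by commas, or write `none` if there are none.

1 → no match
2 → match
3 → no match
4 → no match
5 → no match
6 → no match

2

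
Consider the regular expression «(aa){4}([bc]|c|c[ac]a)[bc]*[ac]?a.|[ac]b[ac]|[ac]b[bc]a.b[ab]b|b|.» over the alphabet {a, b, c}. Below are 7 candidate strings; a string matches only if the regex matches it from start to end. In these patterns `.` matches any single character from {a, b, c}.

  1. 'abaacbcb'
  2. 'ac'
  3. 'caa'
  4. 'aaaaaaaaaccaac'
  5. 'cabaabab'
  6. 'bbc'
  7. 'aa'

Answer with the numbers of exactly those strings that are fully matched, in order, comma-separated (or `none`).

1 → no match
2 → no match
3 → no match
4 → no match
5 → no match
6 → no match
7 → no match

none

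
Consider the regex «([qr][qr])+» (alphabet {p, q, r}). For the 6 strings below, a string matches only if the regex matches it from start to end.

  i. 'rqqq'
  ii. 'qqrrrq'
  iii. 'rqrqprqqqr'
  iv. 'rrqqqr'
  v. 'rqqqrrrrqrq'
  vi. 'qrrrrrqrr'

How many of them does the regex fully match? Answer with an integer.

3

i. 'rqqq' → match
ii. 'qqrrrq' → match
iii. 'rqrqprqqqr' → no match
iv. 'rrqqqr' → match
v. 'rqqqrrrrqrq' → no match
vi. 'qrrrrrqrr' → no match
Total matched: 3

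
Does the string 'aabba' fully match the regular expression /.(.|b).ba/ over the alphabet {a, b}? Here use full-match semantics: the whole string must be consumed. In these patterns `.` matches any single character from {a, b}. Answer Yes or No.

Yes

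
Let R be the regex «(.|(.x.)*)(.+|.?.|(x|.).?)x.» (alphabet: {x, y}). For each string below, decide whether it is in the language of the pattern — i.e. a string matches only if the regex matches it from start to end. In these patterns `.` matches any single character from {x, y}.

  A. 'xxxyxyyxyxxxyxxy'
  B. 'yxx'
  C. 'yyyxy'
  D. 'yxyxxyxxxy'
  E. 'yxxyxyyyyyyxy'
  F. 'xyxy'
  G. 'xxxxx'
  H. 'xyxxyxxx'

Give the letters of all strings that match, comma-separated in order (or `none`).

A → match
B. 'yxx' → match
C. 'yyyxy' → match
D. 'yxyxxyxxxy' → match
E → match
F. 'xyxy' → match
G. 'xxxxx' → match
H. 'xyxxyxxx' → match

A, B, C, D, E, F, G, H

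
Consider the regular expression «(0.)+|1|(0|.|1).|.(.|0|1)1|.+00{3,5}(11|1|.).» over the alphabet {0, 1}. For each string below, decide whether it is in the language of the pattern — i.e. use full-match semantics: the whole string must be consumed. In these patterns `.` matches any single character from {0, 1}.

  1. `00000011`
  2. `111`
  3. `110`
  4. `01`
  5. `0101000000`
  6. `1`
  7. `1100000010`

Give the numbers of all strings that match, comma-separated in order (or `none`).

1, 2, 4, 5, 6, 7

1 → match
2 → match
3 → no match
4 → match
5 → match
6 → match
7 → match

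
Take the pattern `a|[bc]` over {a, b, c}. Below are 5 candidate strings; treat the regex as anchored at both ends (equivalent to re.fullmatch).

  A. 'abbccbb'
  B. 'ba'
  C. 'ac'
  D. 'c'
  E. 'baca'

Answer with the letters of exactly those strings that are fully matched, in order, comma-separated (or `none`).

D

A → no match
B → no match
C → no match
D → match
E → no match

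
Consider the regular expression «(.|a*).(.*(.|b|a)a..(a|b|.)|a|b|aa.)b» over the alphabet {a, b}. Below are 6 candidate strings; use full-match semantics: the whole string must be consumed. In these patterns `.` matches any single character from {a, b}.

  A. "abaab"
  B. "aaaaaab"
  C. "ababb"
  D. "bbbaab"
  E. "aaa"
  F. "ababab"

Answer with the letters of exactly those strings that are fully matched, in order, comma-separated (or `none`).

A → no match
B → match
C → no match
D → no match
E → no match — must end with "b"
F → no match

B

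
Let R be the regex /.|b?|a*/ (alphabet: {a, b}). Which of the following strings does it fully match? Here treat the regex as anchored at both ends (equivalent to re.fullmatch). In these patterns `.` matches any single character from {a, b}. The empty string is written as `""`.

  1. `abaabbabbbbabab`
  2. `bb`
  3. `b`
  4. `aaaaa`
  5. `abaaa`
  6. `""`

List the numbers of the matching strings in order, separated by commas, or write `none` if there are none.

1 → no match
2 → no match
3 → match
4 → match
5 → no match
6 → match

3, 4, 6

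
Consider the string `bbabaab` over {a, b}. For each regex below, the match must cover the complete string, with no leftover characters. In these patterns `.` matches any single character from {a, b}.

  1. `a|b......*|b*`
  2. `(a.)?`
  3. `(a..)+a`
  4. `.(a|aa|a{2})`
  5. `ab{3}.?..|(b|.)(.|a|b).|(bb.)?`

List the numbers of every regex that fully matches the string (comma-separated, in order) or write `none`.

1

1 → match
2 → no match
3 → no match — must start with `a`
4 → no match
5 → no match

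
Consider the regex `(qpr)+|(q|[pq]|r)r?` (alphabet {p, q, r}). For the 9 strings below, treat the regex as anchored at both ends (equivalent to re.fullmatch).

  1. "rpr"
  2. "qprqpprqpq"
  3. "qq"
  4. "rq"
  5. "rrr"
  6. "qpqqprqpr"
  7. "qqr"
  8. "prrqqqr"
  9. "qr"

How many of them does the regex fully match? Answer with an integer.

1. "rpr" → no match
2. "qprqpprqpq" → no match
3. "qq" → no match
4. "rq" → no match
5. "rrr" → no match
6. "qpqqprqpr" → no match
7. "qqr" → no match
8. "prrqqqr" → no match
9. "qr" → match
Total matched: 1

1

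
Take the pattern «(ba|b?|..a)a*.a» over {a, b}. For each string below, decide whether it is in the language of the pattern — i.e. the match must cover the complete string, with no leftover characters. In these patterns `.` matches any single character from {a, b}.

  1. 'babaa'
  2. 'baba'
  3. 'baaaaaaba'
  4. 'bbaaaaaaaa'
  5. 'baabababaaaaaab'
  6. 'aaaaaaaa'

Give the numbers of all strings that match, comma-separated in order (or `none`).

1 → no match
2 → match
3 → match
4 → match
5 → no match — must end with 'a'
6 → match

2, 3, 4, 6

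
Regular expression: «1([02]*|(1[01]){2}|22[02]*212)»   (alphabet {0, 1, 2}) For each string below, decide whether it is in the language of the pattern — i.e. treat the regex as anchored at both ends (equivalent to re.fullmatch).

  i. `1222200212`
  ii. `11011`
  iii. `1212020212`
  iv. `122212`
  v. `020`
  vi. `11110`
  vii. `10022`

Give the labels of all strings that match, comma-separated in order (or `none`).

i, ii, iv, vi, vii

i → match
ii → match
iii → no match
iv → match
v → no match — must start with `1`
vi → match
vii → match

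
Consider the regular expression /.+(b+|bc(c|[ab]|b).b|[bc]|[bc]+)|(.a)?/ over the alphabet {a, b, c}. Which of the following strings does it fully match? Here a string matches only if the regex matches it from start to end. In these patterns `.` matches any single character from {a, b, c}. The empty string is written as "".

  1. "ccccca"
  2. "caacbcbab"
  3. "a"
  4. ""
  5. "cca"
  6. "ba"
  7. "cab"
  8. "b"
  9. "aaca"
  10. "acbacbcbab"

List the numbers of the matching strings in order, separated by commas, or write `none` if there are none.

2, 4, 6, 7, 10

1. "ccccca" → no match
2. "caacbcbab" → match
3. "a" → no match
4. "" → match
5. "cca" → no match
6. "ba" → match
7. "cab" → match
8. "b" → no match
9. "aaca" → no match
10. "acbacbcbab" → match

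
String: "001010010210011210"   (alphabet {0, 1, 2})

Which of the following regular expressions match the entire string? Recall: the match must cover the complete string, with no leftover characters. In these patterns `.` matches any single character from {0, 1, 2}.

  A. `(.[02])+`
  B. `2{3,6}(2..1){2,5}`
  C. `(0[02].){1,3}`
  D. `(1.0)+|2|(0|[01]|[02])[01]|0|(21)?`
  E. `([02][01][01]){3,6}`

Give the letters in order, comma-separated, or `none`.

E

A → no match
B → no match — must start with "2"
C → no match
D → no match
E → match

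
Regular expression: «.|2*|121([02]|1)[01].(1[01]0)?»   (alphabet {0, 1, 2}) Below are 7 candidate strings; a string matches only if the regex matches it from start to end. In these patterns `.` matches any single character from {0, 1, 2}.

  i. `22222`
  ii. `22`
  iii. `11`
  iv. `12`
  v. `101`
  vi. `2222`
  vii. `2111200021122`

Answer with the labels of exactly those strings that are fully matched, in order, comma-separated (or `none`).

i, ii, vi

i → match
ii → match
iii → no match
iv → no match
v → no match
vi → match
vii → no match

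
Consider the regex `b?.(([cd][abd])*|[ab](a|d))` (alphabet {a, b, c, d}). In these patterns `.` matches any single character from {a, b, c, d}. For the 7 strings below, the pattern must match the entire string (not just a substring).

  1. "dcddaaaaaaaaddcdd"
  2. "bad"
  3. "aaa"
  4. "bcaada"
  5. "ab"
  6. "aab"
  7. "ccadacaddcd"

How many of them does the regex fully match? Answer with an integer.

3

1 → no match
2 → match
3 → match
4 → no match
5 → no match
6 → no match
7 → match
Total matched: 3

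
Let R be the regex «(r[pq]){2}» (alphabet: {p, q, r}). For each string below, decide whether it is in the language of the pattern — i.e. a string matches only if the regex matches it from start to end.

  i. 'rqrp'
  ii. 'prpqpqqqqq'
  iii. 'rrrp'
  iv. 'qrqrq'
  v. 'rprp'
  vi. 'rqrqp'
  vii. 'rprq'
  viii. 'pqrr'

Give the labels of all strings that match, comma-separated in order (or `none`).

i → match
ii → no match — must start with 'r'
iii → no match
iv → no match — must start with 'r'
v → match
vi → no match
vii → match
viii → no match — must start with 'r'

i, v, vii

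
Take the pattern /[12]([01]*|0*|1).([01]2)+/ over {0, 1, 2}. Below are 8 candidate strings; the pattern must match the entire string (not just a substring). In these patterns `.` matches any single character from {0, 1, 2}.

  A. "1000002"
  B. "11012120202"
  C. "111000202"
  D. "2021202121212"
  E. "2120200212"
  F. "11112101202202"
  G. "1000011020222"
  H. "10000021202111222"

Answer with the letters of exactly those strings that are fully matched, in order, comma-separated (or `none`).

A, B, C, D

A. "1000002" → match
B. "11012120202" → match
C. "111000202" → match
D → match
E. "2120200212" → no match
F → no match
G → no match
H → no match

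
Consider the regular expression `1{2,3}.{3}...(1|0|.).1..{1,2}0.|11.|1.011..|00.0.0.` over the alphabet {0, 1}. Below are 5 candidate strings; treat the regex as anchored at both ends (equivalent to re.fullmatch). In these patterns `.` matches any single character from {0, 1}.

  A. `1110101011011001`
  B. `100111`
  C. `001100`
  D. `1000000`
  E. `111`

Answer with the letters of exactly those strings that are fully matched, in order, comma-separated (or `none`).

A → match
B → no match
C → no match
D → no match
E → match

A, E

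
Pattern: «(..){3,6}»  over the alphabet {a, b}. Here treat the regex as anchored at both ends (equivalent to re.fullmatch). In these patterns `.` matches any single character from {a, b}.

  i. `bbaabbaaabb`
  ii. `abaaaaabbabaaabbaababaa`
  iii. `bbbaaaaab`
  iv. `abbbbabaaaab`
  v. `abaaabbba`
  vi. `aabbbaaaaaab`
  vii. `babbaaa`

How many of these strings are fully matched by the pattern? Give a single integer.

i → no match
ii → no match
iii → no match
iv → match
v → no match
vi → match
vii → no match
Total matched: 2

2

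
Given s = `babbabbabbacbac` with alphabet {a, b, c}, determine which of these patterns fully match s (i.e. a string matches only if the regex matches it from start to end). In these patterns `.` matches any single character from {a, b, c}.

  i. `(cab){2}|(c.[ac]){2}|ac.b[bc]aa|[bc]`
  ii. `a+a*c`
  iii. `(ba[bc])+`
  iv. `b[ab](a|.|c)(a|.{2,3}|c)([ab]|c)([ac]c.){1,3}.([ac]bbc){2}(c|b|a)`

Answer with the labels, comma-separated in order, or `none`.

iii

i → no match
ii → no match — must start with `a`
iii → match
iv → no match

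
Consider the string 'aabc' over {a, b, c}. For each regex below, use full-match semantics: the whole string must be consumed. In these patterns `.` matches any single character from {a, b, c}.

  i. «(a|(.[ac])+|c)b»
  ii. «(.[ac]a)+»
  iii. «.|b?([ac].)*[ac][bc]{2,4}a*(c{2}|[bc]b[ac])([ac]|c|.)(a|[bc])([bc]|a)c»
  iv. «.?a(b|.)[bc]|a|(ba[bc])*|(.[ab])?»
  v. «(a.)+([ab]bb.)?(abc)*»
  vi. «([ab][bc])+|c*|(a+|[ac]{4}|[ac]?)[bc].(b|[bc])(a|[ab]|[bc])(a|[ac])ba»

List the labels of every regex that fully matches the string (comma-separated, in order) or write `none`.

iv

i → no match — must end with 'b'
ii → no match — must end with 'a'
iii → no match
iv → match
v → no match
vi → no match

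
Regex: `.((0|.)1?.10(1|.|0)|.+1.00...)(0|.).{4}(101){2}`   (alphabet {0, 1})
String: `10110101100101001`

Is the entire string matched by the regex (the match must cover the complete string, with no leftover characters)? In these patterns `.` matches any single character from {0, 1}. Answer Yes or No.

No

Every match must end with `101`, but `10110101100101001` does not.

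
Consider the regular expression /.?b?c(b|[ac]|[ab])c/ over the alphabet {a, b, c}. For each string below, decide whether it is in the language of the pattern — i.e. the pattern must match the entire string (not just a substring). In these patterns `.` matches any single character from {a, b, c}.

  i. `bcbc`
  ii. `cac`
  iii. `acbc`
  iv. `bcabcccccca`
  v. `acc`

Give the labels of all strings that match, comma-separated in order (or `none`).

i → match
ii → match
iii → match
iv → no match — must end with `c`
v → no match

i, ii, iii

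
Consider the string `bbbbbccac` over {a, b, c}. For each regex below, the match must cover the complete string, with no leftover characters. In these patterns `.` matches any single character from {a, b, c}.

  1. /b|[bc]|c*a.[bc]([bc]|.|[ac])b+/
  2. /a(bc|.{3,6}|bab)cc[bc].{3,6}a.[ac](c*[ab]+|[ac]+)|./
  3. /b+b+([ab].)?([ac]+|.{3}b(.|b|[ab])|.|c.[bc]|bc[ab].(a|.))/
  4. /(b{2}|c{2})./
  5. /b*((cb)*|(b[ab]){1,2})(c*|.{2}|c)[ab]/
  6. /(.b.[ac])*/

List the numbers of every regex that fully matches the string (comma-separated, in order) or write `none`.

1 → no match
2 → no match
3 → match
4 → no match
5 → no match
6 → no match

3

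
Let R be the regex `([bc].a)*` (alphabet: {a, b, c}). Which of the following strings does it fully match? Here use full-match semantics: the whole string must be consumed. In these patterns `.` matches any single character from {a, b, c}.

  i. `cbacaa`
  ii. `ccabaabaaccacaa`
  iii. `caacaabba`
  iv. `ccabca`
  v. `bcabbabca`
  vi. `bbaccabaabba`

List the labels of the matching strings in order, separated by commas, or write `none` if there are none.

i → match
ii → match
iii → match
iv → match
v → match
vi → match

i, ii, iii, iv, v, vi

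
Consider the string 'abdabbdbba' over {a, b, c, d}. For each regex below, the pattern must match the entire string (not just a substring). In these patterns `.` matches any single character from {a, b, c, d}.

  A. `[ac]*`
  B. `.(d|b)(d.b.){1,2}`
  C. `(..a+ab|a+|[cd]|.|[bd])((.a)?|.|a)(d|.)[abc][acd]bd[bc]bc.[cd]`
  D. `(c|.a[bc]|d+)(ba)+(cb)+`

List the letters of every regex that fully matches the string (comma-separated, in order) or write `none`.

A → no match
B → match
C → no match
D → no match — must end with 'cb'

B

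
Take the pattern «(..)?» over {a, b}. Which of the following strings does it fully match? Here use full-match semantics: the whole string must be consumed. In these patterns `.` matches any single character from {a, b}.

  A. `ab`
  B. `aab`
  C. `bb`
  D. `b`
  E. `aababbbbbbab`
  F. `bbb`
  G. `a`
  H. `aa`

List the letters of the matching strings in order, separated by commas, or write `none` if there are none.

A, C, H

A → match
B → no match
C → match
D → no match
E → no match
F → no match
G → no match
H → match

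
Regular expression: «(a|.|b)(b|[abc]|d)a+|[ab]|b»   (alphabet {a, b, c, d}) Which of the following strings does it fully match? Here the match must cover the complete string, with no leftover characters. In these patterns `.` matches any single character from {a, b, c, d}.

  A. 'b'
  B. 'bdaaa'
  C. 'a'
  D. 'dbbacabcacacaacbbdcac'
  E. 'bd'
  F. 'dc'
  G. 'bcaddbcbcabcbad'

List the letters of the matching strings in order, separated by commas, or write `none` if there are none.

A, B, C

A → match
B → match
C → match
D → no match
E → no match
F → no match
G → no match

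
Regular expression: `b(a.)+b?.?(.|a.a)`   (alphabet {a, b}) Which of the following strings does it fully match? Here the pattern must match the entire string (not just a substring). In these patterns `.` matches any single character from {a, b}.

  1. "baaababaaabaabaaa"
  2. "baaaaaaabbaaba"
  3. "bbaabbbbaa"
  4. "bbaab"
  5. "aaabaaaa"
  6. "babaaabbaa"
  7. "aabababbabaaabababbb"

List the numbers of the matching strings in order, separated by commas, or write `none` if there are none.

1, 2, 6

1 → match
2 → match
3 → no match — must start with "ba"
4 → no match — must start with "ba"
5 → no match — must start with "ba"
6 → match
7 → no match — must start with "ba"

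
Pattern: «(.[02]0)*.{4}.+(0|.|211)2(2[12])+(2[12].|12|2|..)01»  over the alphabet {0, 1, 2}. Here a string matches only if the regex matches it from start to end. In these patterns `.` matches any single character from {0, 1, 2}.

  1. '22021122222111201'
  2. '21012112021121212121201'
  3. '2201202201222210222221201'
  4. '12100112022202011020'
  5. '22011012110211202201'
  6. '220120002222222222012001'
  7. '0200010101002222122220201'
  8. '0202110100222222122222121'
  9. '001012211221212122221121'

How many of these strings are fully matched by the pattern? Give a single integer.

2

1 → no match
2 → no match
3 → match
4 → no match — must end with '01'
5 → no match
6 → no match
7 → match
8 → no match — must end with '01'
9 → no match — must end with '01'
Total matched: 2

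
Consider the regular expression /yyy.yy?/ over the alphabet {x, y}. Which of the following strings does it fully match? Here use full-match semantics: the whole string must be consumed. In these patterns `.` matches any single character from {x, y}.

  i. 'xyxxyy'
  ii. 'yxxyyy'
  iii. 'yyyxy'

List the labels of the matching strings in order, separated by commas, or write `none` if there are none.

iii

i → no match — must start with 'yyy'
ii → no match — must start with 'yyy'
iii → match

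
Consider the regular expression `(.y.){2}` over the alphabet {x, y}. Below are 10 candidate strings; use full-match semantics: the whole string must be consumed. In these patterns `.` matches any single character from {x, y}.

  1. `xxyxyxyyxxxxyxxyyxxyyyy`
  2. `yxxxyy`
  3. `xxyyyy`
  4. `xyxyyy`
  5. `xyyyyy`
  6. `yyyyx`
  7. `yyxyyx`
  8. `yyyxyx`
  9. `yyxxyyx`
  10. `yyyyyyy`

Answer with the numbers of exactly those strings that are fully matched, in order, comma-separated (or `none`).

1 → no match
2 → no match
3 → no match
4 → match
5 → match
6 → no match
7 → match
8 → match
9 → no match
10 → no match

4, 5, 7, 8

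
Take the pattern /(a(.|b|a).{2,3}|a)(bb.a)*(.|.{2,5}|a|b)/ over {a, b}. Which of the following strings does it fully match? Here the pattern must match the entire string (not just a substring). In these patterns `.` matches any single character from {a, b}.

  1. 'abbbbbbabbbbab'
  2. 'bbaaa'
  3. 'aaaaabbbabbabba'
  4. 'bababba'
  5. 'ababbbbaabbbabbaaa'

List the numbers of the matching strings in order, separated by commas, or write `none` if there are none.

1 → no match
2 → no match — must start with 'a'
3 → no match
4 → no match — must start with 'a'
5 → match

5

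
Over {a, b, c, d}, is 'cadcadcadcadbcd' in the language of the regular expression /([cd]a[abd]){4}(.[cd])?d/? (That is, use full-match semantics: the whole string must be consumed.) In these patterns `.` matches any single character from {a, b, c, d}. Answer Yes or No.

Yes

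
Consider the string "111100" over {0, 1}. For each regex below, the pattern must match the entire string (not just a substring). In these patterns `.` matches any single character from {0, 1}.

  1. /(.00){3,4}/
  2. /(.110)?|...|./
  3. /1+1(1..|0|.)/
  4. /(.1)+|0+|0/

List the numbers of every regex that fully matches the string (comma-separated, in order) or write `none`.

3

1 → no match
2 → no match
3 → match
4 → no match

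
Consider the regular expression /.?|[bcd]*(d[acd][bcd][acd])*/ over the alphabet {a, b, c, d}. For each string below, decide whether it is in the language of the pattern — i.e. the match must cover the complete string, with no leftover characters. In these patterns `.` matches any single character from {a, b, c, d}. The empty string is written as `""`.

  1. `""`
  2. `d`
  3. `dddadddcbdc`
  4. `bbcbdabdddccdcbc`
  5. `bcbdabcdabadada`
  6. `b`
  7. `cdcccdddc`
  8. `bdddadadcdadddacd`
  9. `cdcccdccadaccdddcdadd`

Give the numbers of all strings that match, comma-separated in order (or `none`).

1, 2, 4, 5, 6, 7, 8, 9

1 → match
2 → match
3 → no match
4 → match
5 → match
6 → match
7 → match
8 → match
9 → match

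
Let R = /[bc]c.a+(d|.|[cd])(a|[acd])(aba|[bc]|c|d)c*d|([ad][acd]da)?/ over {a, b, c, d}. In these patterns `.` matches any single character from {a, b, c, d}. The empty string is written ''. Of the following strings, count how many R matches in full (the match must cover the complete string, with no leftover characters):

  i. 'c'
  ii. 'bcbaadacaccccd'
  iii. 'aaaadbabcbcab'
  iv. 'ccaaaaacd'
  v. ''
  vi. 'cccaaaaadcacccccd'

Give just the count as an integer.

i → no match
ii → no match
iii → no match
iv → match
v → match
vi → no match
Total matched: 2

2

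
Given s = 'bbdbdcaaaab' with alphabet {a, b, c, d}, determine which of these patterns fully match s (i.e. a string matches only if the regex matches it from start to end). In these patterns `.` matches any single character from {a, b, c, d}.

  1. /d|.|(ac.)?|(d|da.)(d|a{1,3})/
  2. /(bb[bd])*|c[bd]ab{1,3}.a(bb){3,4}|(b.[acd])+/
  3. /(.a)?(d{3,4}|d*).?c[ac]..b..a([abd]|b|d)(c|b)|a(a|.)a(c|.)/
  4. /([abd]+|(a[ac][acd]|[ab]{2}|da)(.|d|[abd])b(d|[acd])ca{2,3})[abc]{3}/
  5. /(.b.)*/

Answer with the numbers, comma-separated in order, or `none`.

4

1 → no match
2 → no match
3 → no match
4 → match
5 → no match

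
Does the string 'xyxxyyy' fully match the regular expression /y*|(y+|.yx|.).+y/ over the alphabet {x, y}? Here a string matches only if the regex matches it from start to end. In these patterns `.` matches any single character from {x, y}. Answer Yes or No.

Yes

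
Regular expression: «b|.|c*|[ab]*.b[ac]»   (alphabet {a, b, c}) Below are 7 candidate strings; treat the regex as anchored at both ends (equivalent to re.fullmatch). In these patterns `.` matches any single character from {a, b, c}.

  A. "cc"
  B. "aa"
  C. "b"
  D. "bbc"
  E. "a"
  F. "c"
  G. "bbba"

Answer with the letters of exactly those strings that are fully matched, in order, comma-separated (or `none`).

A → match
B → no match
C → match
D → match
E → match
F → match
G → match

A, C, D, E, F, G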